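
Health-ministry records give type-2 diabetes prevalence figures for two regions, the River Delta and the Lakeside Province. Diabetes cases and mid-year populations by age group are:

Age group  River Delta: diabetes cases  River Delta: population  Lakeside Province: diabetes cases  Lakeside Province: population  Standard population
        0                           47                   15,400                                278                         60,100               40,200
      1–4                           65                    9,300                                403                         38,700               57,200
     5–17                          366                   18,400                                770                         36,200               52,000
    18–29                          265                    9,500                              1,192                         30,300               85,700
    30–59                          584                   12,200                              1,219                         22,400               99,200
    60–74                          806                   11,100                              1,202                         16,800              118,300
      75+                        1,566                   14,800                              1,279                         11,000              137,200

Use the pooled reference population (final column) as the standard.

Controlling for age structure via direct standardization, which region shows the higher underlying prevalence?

Lakeside Province

Age-specific rates per 1,000 for the River Delta: 3.052, 6.989, 19.891, 27.895, 47.869, 72.613, 105.811.
For the Lakeside Province: 4.626, 10.413, 21.271, 39.340, 54.420, 71.548, 116.273.
Standard total = 589,800; weights = 0.0682, 0.0970, 0.0882, 0.1453, 0.1682, 0.2006, 0.2326.
The River Delta: 0.0682×3.052 + 0.0970×6.989 + 0.0882×19.891 + 0.1453×27.895 + 0.1682×47.869 + 0.2006×72.613 + 0.2326×105.811 = 53.9222 per 1,000.
The Lakeside Province: 0.0682×4.626 + 0.0970×10.413 + 0.0882×21.271 + 0.1453×39.340 + 0.1682×54.420 + 0.2006×71.548 + 0.2326×116.273 = 59.4680 per 1,000.
The crude rates (40.78 vs 29.43) would put the River Delta higher, but that reflects its age composition; once standardized to a common age structure, the Lakeside Province has the higher underlying rate.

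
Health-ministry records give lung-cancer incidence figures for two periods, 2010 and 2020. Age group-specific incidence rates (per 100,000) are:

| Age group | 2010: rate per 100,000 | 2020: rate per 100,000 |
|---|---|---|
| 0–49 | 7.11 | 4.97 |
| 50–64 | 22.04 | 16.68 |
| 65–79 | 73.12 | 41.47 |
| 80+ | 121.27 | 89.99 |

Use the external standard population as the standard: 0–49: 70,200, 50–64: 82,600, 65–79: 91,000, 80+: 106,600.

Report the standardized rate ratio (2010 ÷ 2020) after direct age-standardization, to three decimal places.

1.451

Standard total = 350,400; weights = 0.2003, 0.2357, 0.2597, 0.3042.
2010: 0.2003×7.11 + 0.2357×22.04 + 0.2597×73.12 + 0.3042×121.27 = 62.5026 per 100,000.
2020: 0.2003×4.97 + 0.2357×16.68 + 0.2597×41.47 + 0.3042×89.99 = 43.0747 per 100,000.
Ratio = 62.5026 ÷ 43.0747 = 1.45103.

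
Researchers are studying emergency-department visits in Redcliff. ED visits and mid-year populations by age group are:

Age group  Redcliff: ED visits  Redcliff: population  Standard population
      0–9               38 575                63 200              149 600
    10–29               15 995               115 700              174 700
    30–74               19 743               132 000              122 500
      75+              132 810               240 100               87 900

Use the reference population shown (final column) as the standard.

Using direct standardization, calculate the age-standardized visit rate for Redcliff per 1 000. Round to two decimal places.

341.14

Age-specific rates per 1 000 for Redcliff: 610.364, 138.245, 149.568, 553.145.
Standard total = 534 700; weights = 0.2798, 0.3267, 0.2291, 0.1644.
Standardized rate: 0.2798×610.364 + 0.3267×138.245 + 0.2291×149.568 + 0.1644×553.145 = 341.1360 per 1 000.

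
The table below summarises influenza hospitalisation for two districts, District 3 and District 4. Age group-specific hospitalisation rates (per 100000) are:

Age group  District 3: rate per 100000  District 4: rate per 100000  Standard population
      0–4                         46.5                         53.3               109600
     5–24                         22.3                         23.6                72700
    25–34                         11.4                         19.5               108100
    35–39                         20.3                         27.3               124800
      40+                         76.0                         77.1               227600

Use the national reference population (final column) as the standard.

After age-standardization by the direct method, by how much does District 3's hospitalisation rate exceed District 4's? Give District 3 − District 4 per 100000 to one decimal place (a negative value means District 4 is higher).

-4.4

Standard total = 642800; weights = 0.1705, 0.1131, 0.1682, 0.1942, 0.3541.
District 3: 0.1705×46.5 + 0.1131×22.3 + 0.1682×11.4 + 0.1942×20.3 + 0.3541×76.0 = 43.2187 per 100000.
District 4: 0.1705×53.3 + 0.1131×23.6 + 0.1682×19.5 + 0.1942×27.3 + 0.3541×77.1 = 47.6359 per 100000.
Difference = 43.2187 − 47.6359 = -4.4172.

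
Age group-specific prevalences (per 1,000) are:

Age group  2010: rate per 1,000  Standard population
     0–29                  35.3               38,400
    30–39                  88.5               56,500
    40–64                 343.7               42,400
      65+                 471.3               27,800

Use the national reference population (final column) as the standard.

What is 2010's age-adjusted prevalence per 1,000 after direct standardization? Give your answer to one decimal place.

206.1

Standard total = 165,100; weights = 0.2326, 0.3422, 0.2568, 0.1684.
Standardized rate: 0.2326×35.3 + 0.3422×88.5 + 0.2568×343.7 + 0.1684×471.3 = 206.1223 per 1,000.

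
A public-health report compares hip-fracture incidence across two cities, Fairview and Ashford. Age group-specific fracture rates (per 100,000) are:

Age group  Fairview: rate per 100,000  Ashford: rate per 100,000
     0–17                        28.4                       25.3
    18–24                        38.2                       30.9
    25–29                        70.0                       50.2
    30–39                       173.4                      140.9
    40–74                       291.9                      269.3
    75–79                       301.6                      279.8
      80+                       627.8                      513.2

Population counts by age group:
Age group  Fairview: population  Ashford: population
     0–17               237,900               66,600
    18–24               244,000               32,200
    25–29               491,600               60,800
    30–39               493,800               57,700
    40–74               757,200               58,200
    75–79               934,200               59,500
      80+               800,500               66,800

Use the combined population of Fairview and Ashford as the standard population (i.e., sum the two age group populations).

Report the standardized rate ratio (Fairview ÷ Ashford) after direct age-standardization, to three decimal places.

1.161

Combined standard total = 4,361,000; weights = 0.0698, 0.0633, 0.1267, 0.1265, 0.1870, 0.2279, 0.1989.
Fairview: 0.0698×28.4 + 0.0633×38.2 + 0.1267×70.0 + 0.1265×173.4 + 0.1870×291.9 + 0.2279×301.6 + 0.1989×627.8 = 283.3531 per 100,000.
Ashford: 0.0698×25.3 + 0.0633×30.9 + 0.1267×50.2 + 0.1265×140.9 + 0.1870×269.3 + 0.2279×279.8 + 0.1989×513.2 = 244.0720 per 100,000.
Ratio = 283.3531 ÷ 244.0720 = 1.16094.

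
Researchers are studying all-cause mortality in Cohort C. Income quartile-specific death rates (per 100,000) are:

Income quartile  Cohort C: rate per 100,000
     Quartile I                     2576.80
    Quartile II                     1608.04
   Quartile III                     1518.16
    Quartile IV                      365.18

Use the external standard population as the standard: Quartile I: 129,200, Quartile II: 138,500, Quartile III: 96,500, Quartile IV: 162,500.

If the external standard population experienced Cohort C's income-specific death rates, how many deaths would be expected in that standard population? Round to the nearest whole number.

Expected deaths = Σ (standard pop × income-specific rate ÷ 100,000)
= 129,200×2576.80/100,000 + 138,500×1608.04/100,000 + 96,500×1518.16/100,000 + 162,500×365.18/100,000
= 3329.23 + 2227.14 + 1465.02 + 593.42 = 7614.80.

7615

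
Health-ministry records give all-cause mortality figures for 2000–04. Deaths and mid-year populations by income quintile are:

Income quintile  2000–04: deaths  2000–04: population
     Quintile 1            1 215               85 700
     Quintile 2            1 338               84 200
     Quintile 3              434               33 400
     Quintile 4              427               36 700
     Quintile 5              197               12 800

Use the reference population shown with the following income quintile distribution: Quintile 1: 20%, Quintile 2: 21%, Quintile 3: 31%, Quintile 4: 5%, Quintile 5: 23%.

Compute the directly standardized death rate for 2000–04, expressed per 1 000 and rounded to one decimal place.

Income-specific rates per 1 000 for 2000–04: 14.177, 15.891, 12.994, 11.635, 15.391.
Standard weights: 0.20, 0.21, 0.31, 0.05, 0.23.
Standardized rate: 0.2000×14.177 + 0.2100×15.891 + 0.3100×12.994 + 0.0500×11.635 + 0.2300×15.391 = 14.3223 per 1 000.

14.3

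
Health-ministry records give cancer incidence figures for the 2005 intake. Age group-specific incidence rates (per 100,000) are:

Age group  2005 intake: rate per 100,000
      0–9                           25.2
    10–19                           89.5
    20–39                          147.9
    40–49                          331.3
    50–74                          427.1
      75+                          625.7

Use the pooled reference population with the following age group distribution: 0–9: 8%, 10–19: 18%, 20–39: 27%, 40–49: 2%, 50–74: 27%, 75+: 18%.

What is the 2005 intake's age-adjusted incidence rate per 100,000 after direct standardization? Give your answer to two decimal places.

Standard weights: 0.08, 0.18, 0.27, 0.02, 0.27, 0.18.
Standardized rate: 0.0800×25.2 + 0.1800×89.5 + 0.2700×147.9 + 0.0200×331.3 + 0.2700×427.1 + 0.1800×625.7 = 292.6280 per 100,000.

292.63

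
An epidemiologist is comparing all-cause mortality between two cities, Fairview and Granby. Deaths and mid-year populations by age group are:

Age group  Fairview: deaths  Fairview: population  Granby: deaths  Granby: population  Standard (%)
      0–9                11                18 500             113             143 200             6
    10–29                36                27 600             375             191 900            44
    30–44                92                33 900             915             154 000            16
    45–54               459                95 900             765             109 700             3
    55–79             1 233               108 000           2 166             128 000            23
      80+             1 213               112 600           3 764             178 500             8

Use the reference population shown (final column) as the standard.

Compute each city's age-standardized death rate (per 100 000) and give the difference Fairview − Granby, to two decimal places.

Age-specific rates per 100 000 for Fairview: 59.46, 130.43, 271.39, 478.62, 1141.67, 1077.26.
For Granby: 78.91, 195.41, 594.16, 697.36, 1692.19, 2108.68.
Standard weights: 0.06, 0.44, 0.16, 0.03, 0.23, 0.08.
Fairview: 0.0600×59.46 + 0.4400×130.43 + 0.1600×271.39 + 0.0300×478.62 + 0.2300×1141.67 + 0.0800×1077.26 = 467.5039 per 100 000.
Granby: 0.0600×78.91 + 0.4400×195.41 + 0.1600×594.16 + 0.0300×697.36 + 0.2300×1692.19 + 0.0800×2108.68 = 764.6004 per 100 000.
Difference = 467.5039 − 764.6004 = -297.0964.

-297.10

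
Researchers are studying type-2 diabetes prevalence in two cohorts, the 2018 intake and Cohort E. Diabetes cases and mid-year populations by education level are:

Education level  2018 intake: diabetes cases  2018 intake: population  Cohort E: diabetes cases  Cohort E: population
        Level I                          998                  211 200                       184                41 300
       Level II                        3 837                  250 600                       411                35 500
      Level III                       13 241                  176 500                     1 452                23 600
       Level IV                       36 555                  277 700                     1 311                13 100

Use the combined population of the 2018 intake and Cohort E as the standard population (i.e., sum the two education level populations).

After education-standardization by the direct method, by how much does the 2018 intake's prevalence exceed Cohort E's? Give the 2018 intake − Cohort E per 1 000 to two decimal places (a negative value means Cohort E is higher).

12.64

Education-specific rates per 1 000 for the 2018 intake: 4.725, 15.311, 75.020, 131.635.
For Cohort E: 4.455, 11.577, 61.525, 100.076.
Combined standard total = 1 029 500; weights = 0.2453, 0.2779, 0.1944, 0.2825.
The 2018 intake: 0.2453×4.725 + 0.2779×15.311 + 0.1944×75.020 + 0.2825×131.635 = 57.1778 per 1 000.
Cohort E: 0.2453×4.455 + 0.2779×11.577 + 0.1944×61.525 + 0.2825×100.076 = 44.5369 per 1 000.
Difference = 57.1778 − 44.5369 = 12.6410.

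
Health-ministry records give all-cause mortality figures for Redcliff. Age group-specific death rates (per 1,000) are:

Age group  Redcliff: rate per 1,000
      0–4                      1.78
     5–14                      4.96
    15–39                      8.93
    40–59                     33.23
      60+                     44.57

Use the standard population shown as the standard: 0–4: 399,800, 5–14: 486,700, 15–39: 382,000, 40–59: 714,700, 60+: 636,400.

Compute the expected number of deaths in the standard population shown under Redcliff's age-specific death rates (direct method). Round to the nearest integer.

Expected deaths = Σ (standard pop × age-specific rate ÷ 1,000)
= 399,800×1.78/1,000 + 486,700×4.96/1,000 + 382,000×8.93/1,000 + 714,700×33.23/1,000 + 636,400×44.57/1,000
= 711.64 + 2414.03 + 3411.26 + 23749.48 + 28364.35 = 58650.76.

58651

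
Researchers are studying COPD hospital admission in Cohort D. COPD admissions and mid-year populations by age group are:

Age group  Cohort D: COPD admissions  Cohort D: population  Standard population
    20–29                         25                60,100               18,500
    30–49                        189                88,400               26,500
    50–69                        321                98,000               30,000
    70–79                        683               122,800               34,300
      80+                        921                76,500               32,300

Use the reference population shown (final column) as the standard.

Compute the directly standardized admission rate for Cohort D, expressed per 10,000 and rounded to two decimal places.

52.42

Age-specific rates per 10,000 for Cohort D: 4.16, 21.38, 32.76, 55.62, 120.39.
Standard total = 141,600; weights = 0.1306, 0.1871, 0.2119, 0.2422, 0.2281.
Standardized rate: 0.1306×4.16 + 0.1871×21.38 + 0.2119×32.76 + 0.2422×55.62 + 0.2281×120.39 = 52.4193 per 10,000.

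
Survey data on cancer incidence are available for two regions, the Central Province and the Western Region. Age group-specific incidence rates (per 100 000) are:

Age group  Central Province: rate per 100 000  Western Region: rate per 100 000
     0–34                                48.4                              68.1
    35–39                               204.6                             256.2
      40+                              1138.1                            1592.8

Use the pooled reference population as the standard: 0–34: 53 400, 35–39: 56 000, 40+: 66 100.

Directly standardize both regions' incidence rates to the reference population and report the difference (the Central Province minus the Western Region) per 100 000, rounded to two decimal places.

Standard total = 175 500; weights = 0.3043, 0.3191, 0.3766.
The Central Province: 0.3043×48.4 + 0.3191×204.6 + 0.3766×1138.1 = 508.6642 per 100 000.
The Western Region: 0.3043×68.1 + 0.3191×256.2 + 0.3766×1592.8 = 702.3807 per 100 000.
Difference = 508.6642 − 702.3807 = -193.7165.

-193.72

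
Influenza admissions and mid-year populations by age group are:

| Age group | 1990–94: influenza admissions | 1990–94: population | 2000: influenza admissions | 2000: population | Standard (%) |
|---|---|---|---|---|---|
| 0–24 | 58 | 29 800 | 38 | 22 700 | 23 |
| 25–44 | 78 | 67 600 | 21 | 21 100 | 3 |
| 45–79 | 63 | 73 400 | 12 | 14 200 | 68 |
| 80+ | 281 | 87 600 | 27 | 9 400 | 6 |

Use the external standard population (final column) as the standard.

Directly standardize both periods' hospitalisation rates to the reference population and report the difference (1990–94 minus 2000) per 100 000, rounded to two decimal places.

9.65

Age-specific rates per 100 000 for 1990–94: 194.63, 115.38, 85.83, 320.78.
For 2000: 167.40, 99.53, 84.51, 287.23.
Standard weights: 0.23, 0.03, 0.68, 0.06.
1990–94: 0.2300×194.63 + 0.0300×115.38 + 0.6800×85.83 + 0.0600×320.78 = 125.8383 per 100 000.
2000: 0.2300×167.40 + 0.0300×99.53 + 0.6800×84.51 + 0.0600×287.23 = 116.1868 per 100 000.
Difference = 125.8383 − 116.1868 = 9.6515.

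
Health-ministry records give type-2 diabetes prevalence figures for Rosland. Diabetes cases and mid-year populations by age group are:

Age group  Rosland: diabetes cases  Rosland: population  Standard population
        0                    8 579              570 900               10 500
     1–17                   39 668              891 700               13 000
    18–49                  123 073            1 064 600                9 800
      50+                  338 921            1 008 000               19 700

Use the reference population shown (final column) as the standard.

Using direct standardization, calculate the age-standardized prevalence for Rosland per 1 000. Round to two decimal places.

160.24

Age-specific rates per 1 000 for Rosland: 15.027, 44.486, 115.605, 336.231.
Standard total = 53 000; weights = 0.1981, 0.2453, 0.1849, 0.3717.
Standardized rate: 0.1981×15.027 + 0.2453×44.486 + 0.1849×115.605 + 0.3717×336.231 = 160.2412 per 1 000.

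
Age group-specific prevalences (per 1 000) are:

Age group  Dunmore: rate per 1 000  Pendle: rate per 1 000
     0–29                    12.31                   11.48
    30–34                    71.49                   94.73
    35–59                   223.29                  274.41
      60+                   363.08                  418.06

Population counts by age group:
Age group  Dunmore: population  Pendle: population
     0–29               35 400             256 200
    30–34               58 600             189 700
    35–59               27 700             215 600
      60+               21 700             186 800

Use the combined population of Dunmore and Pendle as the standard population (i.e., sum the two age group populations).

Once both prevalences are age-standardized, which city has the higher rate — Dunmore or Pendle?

Combined standard total = 991 700; weights = 0.2940, 0.2504, 0.2453, 0.2102.
Dunmore: 0.2940×12.31 + 0.2504×71.49 + 0.2453×223.29 + 0.2102×363.08 = 152.6361 per 1 000.
Pendle: 0.2940×11.48 + 0.2504×94.73 + 0.2453×274.41 + 0.2102×418.06 = 182.3117 per 1 000.

Pendle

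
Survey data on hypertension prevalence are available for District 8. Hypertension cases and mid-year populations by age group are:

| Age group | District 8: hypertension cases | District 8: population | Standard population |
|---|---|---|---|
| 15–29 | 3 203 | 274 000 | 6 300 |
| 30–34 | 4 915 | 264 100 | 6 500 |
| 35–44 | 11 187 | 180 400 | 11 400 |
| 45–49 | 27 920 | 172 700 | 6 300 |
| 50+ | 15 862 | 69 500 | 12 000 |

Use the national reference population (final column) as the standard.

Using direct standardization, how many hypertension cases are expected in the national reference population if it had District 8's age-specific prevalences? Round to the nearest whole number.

4659

Age-specific rates per 1 000 for District 8: 11.690, 18.610, 62.012, 161.668, 228.230.
Expected hypertension cases = Σ (standard pop × age-specific rate ÷ 1 000)
= 6 300×11.690/1 000 + 6 500×18.610/1 000 + 11 400×62.012/1 000 + 6 300×161.668/1 000 + 12 000×228.230/1 000
= 73.65 + 120.97 + 706.94 + 1018.51 + 2738.76 = 4658.82.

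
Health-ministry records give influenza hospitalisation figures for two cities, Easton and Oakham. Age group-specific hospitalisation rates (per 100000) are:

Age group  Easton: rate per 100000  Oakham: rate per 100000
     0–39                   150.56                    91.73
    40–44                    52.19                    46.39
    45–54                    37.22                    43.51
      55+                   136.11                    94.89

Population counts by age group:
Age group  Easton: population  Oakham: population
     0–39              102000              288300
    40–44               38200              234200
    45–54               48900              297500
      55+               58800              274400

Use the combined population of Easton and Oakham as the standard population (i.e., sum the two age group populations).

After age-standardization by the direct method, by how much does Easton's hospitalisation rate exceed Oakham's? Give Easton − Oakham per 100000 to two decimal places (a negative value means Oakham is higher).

26.89

Combined standard total = 1342300; weights = 0.2908, 0.2029, 0.2581, 0.2482.
Easton: 0.2908×150.56 + 0.2029×52.19 + 0.2581×37.22 + 0.2482×136.11 = 97.7613 per 100000.
Oakham: 0.2908×91.73 + 0.2029×46.39 + 0.2581×43.51 + 0.2482×94.89 = 70.8695 per 100000.
Difference = 97.7613 − 70.8695 = 26.8918.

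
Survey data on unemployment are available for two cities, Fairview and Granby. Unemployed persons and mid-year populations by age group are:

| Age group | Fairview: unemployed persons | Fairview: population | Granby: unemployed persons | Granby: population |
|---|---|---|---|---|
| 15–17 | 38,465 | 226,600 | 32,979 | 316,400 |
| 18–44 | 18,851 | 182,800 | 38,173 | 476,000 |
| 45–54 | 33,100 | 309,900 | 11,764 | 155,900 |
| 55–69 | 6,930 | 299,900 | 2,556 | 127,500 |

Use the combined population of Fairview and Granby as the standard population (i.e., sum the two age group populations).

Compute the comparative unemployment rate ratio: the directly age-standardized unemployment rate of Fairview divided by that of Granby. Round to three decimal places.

Age-specific rates per 1,000 for Fairview: 169.748, 103.124, 106.809, 23.108.
For Granby: 104.232, 80.195, 75.459, 20.047.
Combined standard total = 2,095,000; weights = 0.2592, 0.3145, 0.2223, 0.2040.
Fairview: 0.2592×169.748 + 0.3145×103.124 + 0.2223×106.809 + 0.2040×23.108 = 104.8873 per 1,000.
Granby: 0.2592×104.232 + 0.3145×80.195 + 0.2223×75.459 + 0.2040×20.047 = 73.1014 per 1,000.
Ratio = 104.8873 ÷ 73.1014 = 1.43482.

1.435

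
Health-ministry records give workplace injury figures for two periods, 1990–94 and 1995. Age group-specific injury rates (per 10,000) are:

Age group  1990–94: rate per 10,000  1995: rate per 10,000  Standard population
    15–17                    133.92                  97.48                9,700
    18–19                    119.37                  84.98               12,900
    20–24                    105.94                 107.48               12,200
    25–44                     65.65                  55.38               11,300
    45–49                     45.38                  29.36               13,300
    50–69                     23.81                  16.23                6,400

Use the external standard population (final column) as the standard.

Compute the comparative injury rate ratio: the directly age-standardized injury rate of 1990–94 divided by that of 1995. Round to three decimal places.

Standard total = 65,800; weights = 0.1474, 0.1960, 0.1854, 0.1717, 0.2021, 0.0973.
1990–94: 0.1474×133.92 + 0.1960×119.37 + 0.1854×105.94 + 0.1717×65.65 + 0.2021×45.38 + 0.0973×23.81 = 85.5494 per 10,000.
1995: 0.1474×97.48 + 0.1960×84.98 + 0.1854×107.48 + 0.1717×55.38 + 0.2021×29.36 + 0.0973×16.23 = 67.9819 per 10,000.
Ratio = 85.5494 ÷ 67.9819 = 1.25841.

1.258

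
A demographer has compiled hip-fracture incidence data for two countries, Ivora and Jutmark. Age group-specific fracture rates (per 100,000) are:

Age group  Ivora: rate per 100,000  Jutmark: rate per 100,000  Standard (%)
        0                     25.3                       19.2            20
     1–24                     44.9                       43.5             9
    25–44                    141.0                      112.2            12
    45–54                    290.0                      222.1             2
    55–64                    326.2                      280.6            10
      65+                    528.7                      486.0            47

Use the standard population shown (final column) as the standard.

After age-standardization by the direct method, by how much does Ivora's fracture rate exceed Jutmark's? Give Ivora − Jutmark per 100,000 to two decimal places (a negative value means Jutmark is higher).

30.79

Standard weights: 0.20, 0.09, 0.12, 0.02, 0.10, 0.47.
Ivora: 0.2000×25.3 + 0.0900×44.9 + 0.1200×141.0 + 0.0200×290.0 + 0.1000×326.2 + 0.4700×528.7 = 312.9300 per 100,000.
Jutmark: 0.2000×19.2 + 0.0900×43.5 + 0.1200×112.2 + 0.0200×222.1 + 0.1000×280.6 + 0.4700×486.0 = 282.1410 per 100,000.
Difference = 312.9300 − 282.1410 = 30.7890.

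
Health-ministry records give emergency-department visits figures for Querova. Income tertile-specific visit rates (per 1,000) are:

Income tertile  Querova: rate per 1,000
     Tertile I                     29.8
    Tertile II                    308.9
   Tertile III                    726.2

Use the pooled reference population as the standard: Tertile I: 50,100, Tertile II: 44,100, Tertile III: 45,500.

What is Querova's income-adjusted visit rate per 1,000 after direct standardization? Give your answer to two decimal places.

Standard total = 139,700; weights = 0.3586, 0.3157, 0.3257.
Standardized rate: 0.3586×29.8 + 0.3157×308.9 + 0.3257×726.2 = 344.7213 per 1,000.

344.72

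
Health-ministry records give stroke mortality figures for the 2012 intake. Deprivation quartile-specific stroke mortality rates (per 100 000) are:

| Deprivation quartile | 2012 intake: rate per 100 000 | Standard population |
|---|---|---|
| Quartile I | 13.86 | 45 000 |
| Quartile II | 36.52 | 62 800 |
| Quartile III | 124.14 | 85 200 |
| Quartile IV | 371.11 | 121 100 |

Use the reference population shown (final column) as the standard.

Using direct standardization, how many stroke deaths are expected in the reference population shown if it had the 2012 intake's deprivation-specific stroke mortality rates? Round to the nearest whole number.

Expected stroke deaths = Σ (standard pop × deprivation-specific rate ÷ 100 000)
= 45 000×13.86/100 000 + 62 800×36.52/100 000 + 85 200×124.14/100 000 + 121 100×371.11/100 000
= 6.24 + 22.93 + 105.77 + 449.41 = 584.35.

584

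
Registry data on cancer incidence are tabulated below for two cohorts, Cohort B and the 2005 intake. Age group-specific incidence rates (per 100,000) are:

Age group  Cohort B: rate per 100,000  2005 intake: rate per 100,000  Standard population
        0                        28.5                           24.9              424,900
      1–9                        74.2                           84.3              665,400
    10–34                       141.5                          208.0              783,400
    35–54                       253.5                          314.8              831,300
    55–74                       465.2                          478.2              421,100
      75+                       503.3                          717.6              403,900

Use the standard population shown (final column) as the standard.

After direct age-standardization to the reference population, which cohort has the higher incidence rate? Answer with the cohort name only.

Standard total = 3,530,000; weights = 0.1204, 0.1885, 0.2219, 0.2355, 0.1193, 0.1144.
Cohort B: 0.1204×28.5 + 0.1885×74.2 + 0.2219×141.5 + 0.2355×253.5 + 0.1193×465.2 + 0.1144×503.3 = 221.5996 per 100,000.
The 2005 intake: 0.1204×24.9 + 0.1885×84.3 + 0.2219×208.0 + 0.2355×314.8 + 0.1193×478.2 + 0.1144×717.6 = 278.3349 per 100,000.

2005 intake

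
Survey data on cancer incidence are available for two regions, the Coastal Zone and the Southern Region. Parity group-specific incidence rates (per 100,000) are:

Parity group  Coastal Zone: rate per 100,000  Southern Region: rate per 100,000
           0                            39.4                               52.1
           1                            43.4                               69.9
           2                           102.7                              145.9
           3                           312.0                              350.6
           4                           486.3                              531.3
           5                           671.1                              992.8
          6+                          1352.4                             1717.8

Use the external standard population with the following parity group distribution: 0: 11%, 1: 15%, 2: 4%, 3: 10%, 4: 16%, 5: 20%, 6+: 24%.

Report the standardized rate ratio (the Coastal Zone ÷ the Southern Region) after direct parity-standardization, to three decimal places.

0.774

Standard weights: 0.11, 0.15, 0.04, 0.10, 0.16, 0.20, 0.24.
The Coastal Zone: 0.1100×39.4 + 0.1500×43.4 + 0.0400×102.7 + 0.1000×312.0 + 0.1600×486.3 + 0.2000×671.1 + 0.2400×1352.4 = 582.7560 per 100,000.
The Southern Region: 0.1100×52.1 + 0.1500×69.9 + 0.0400×145.9 + 0.1000×350.6 + 0.1600×531.3 + 0.2000×992.8 + 0.2400×1717.8 = 752.9520 per 100,000.
Ratio = 582.7560 ÷ 752.9520 = 0.77396.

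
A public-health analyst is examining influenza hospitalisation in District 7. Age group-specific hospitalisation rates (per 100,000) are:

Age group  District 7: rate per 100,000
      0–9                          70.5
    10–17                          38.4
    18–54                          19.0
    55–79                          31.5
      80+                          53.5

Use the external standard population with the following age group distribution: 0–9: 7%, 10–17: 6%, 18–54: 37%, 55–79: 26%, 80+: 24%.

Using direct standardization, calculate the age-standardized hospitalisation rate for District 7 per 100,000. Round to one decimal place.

Standard weights: 0.07, 0.06, 0.37, 0.26, 0.24.
Standardized rate: 0.0700×70.5 + 0.0600×38.4 + 0.3700×19.0 + 0.2600×31.5 + 0.2400×53.5 = 35.2990 per 100,000.

35.3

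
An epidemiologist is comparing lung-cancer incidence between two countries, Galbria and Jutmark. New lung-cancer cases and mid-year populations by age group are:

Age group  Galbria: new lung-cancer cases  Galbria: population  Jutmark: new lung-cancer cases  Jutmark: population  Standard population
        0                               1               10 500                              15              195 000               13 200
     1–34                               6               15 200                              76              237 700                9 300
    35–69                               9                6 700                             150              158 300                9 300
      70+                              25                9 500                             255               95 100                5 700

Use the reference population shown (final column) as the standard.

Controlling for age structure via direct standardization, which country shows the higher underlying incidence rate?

Age-specific rates per 100 000 for Galbria: 9.52, 39.47, 134.33, 263.16.
For Jutmark: 7.69, 31.97, 94.76, 268.14.
Standard total = 37 500; weights = 0.3520, 0.2480, 0.2480, 0.1520.
Galbria: 0.3520×9.52 + 0.2480×39.47 + 0.2480×134.33 + 0.1520×263.16 = 86.4553 per 100 000.
Jutmark: 0.3520×7.69 + 0.2480×31.97 + 0.2480×94.76 + 0.1520×268.14 = 74.8938 per 100 000.

Galbria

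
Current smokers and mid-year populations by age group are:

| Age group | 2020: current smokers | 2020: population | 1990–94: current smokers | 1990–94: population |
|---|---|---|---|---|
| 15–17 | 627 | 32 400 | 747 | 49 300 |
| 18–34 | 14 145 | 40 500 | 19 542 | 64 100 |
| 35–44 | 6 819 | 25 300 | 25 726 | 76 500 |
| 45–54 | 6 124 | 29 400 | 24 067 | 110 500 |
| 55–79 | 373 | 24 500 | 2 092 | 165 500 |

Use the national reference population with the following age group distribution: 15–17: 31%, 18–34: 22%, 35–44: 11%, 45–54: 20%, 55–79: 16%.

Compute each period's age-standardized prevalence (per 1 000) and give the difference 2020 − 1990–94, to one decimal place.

2.2

Age-specific rates per 1 000 for 2020: 19.352, 349.259, 269.526, 208.299, 15.224.
For 1990–94: 15.152, 304.867, 336.288, 217.801, 12.640.
Standard weights: 0.31, 0.22, 0.11, 0.20, 0.16.
2020: 0.3100×19.352 + 0.2200×349.259 + 0.1100×269.526 + 0.2000×208.299 + 0.1600×15.224 = 156.5797 per 1 000.
1990–94: 0.3100×15.152 + 0.2200×304.867 + 0.1100×336.288 + 0.2000×217.801 + 0.1600×12.640 = 154.3423 per 1 000.
Difference = 156.5797 − 154.3423 = 2.2374.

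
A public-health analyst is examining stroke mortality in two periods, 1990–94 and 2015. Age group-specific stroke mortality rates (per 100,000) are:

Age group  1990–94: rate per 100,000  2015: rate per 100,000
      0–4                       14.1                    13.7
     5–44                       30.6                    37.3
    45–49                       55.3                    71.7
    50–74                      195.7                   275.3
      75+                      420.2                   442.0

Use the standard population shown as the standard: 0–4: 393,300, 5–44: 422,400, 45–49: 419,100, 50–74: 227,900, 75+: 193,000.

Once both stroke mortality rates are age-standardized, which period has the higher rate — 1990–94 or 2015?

2015

Standard total = 1,655,700; weights = 0.2375, 0.2551, 0.2531, 0.1376, 0.1166.
1990–94: 0.2375×14.1 + 0.2551×30.6 + 0.2531×55.3 + 0.1376×195.7 + 0.1166×420.2 = 101.0726 per 100,000.
2015: 0.2375×13.7 + 0.2551×37.3 + 0.2531×71.7 + 0.1376×275.3 + 0.1166×442.0 = 120.3359 per 100,000.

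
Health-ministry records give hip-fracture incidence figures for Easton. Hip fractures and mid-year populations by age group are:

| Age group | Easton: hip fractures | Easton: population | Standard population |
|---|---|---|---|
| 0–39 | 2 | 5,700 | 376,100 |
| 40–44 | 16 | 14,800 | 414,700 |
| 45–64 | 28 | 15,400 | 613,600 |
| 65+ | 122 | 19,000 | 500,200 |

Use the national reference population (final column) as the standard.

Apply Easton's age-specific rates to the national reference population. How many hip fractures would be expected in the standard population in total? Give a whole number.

Age-specific rates per 100,000 for Easton: 35.09, 108.11, 181.82, 642.11.
Expected hip fractures = Σ (standard pop × age-specific rate ÷ 100,000)
= 376,100×35.09/100,000 + 414,700×108.11/100,000 + 613,600×181.82/100,000 + 500,200×642.11/100,000
= 131.96 + 448.32 + 1115.64 + 3211.81 = 4907.74.

4908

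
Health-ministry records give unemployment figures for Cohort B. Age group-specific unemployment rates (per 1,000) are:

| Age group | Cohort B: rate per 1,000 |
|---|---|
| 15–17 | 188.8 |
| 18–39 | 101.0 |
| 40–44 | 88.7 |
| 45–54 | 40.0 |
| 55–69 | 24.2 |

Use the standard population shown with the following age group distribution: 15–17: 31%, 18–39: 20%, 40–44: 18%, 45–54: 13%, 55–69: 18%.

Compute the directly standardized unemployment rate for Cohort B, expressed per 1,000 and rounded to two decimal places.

Standard weights: 0.31, 0.20, 0.18, 0.13, 0.18.
Standardized rate: 0.3100×188.8 + 0.2000×101.0 + 0.1800×88.7 + 0.1300×40.0 + 0.1800×24.2 = 104.2500 per 1,000.

104.25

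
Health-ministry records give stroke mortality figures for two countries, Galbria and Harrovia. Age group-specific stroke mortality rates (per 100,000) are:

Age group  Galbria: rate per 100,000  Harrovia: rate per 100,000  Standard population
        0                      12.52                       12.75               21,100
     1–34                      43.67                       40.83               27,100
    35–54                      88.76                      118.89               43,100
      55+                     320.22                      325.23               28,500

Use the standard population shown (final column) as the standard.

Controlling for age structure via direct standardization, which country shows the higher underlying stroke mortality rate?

Harrovia

Standard total = 119,800; weights = 0.1761, 0.2262, 0.3598, 0.2379.
Galbria: 0.1761×12.52 + 0.2262×43.67 + 0.3598×88.76 + 0.2379×320.22 = 120.1958 per 100,000.
Harrovia: 0.1761×12.75 + 0.2262×40.83 + 0.3598×118.89 + 0.2379×325.23 = 131.6255 per 100,000.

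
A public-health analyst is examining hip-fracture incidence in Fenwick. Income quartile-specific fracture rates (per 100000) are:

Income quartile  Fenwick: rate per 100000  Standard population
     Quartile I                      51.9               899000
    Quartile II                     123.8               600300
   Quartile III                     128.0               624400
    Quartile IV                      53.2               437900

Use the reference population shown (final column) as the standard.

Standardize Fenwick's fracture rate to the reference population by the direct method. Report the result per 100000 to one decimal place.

87.5

Standard total = 2561600; weights = 0.3510, 0.2343, 0.2438, 0.1709.
Standardized rate: 0.3510×51.9 + 0.2343×123.8 + 0.2438×128.0 + 0.1709×53.2 = 87.5214 per 100000.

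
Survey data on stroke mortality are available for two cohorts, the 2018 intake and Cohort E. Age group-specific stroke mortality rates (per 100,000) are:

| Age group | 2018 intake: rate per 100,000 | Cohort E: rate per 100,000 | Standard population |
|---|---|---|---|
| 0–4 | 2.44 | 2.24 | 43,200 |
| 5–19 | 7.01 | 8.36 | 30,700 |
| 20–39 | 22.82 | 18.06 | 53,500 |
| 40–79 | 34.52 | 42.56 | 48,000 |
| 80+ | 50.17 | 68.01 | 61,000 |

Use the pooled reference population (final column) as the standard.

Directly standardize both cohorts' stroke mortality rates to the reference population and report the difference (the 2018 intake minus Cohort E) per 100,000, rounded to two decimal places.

Standard total = 236,400; weights = 0.1827, 0.1299, 0.2263, 0.2030, 0.2580.
The 2018 intake: 0.1827×2.44 + 0.1299×7.01 + 0.2263×22.82 + 0.2030×34.52 + 0.2580×50.17 = 26.4755 per 100,000.
Cohort E: 0.1827×2.24 + 0.1299×8.36 + 0.2263×18.06 + 0.2030×42.56 + 0.2580×68.01 = 31.7729 per 100,000.
Difference = 26.4755 − 31.7729 = -5.2974.

-5.30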